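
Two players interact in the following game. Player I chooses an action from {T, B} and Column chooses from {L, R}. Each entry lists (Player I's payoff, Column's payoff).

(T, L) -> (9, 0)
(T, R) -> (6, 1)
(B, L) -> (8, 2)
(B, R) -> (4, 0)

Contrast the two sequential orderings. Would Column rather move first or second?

If Player I leads: Column's best replies are T→R, B→L; Player I's induced payoffs 6, 8; outcome (B, L), payoffs (8, 2).
If Column leads: Player I's best replies are L→T, R→T; Column's induced payoffs 0, 1; outcome (T, R), payoffs (6, 1).
Column gets 1 moving first and 2 moving second, so Column prefers to move second.

second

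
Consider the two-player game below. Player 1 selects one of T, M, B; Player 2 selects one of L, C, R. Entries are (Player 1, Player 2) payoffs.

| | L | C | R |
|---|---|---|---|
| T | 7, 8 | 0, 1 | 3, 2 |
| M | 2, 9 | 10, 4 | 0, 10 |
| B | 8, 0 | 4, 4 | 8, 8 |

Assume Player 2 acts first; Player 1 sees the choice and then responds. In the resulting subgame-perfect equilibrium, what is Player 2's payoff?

8

Backward induction with Player 2 moving first.
- L: Player 1 compares 7, 2, 8 and picks B; Player 2 would get 0.
- C: Player 1 compares 0, 10, 4 and picks M; Player 2 would get 4.
- R: Player 1 compares 3, 0, 8 and picks B; Player 2 would get 8.
Among 0, 4, 8, the best is 8 at R. Subgame-perfect outcome: (B, R) with payoffs (8, 8).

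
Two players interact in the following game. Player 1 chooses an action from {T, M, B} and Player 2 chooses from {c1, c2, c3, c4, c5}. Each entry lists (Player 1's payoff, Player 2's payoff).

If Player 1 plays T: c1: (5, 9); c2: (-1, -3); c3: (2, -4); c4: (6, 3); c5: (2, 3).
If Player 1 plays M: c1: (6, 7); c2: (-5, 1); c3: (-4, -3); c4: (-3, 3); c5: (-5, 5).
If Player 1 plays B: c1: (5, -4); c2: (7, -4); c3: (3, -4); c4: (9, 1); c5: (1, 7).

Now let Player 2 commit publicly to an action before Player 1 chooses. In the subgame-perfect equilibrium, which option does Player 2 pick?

Player 1 best-responds to each possible Player 2 move:
- c1 → Player 1 plays M (best of 5, 6, 5); Player 2 gets 7.
- c2 → Player 1 plays B (best of -1, -5, 7); Player 2 gets -4.
- c3 → Player 1 plays B (best of 2, -4, 3); Player 2 gets -4.
- c4 → Player 1 plays B (best of 6, -3, 9); Player 2 gets 1.
- c5 → Player 1 plays T (best of 2, -5, 1); Player 2 gets 3.
Maximizing over 7, -4, -4, 1, 3, Player 2 chooses c1. Subgame-perfect outcome: (M, c1) with payoffs (6, 7).

c1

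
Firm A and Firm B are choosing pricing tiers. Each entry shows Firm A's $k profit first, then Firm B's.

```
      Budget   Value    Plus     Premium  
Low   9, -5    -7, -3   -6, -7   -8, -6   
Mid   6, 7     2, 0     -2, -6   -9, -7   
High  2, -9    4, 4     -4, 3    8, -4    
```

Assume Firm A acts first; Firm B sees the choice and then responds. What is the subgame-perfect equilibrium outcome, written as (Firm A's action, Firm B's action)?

(Mid, Budget)

Firm B best-responds to each possible Firm A move:
- Low: Firm B compares -5, -3, -7, -6 and picks Value; Firm A would get -7.
- Mid: Firm B compares 7, 0, -6, -7 and picks Budget; Firm A would get 6.
- High: Firm B compares -9, 4, 3, -4 and picks Value; Firm A would get 4.
Maximizing over -7, 6, 4, Firm A chooses Mid. Subgame-perfect outcome: (Mid, Budget) with payoffs (6, 7).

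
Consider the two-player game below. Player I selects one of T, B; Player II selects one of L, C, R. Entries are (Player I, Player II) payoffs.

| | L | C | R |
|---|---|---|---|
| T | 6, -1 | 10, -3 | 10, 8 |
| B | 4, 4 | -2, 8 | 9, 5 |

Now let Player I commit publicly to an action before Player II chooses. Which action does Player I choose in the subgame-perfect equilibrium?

T

Player II best-responds to each possible Player I move:
- T: Player II compares -1, -3, 8 and picks R; Player I would get 10.
- B: Player II compares 4, 8, 5 and picks C; Player I would get -2.
Maximizing over 10, -2, Player I chooses T. Subgame-perfect outcome: (T, R) with payoffs (10, 8).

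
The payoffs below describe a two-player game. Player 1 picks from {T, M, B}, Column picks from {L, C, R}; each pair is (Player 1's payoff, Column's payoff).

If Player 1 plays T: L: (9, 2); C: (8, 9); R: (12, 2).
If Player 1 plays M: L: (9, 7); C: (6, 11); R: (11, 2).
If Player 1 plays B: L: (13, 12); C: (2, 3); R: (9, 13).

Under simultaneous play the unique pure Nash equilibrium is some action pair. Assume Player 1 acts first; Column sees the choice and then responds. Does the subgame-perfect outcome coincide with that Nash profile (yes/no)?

Backward induction with Player 1 moving first.
- T: Column compares 2, 9, 2 and picks C; Player 1 would get 8.
- M: Column compares 7, 11, 2 and picks C; Player 1 would get 6.
- B: Column compares 12, 3, 13 and picks R; Player 1 would get 9.
Player 1's induced payoffs are 8, 6, 9, so Player 1 commits to B. Subgame-perfect outcome: (B, R) with payoffs (9, 13).
Under simultaneous play:
Player 1's best replies: L→B; C→T; R→T.
Column's best replies: T→C; M→C; B→R.
The unique mutual best reply is (T, C), giving (8, 9).
Sequential outcome (B, R) differs from the Nash profile (T, C).

no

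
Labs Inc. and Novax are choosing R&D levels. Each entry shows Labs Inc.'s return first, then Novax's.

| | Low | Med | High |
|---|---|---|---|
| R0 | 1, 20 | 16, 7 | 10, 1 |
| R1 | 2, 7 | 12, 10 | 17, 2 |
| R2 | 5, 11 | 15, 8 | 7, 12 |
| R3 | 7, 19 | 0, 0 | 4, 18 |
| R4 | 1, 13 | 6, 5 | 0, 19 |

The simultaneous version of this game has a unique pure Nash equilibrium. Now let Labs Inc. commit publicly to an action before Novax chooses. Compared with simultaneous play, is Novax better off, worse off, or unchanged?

Novax best-responds to each possible Labs Inc. move:
- R0: Novax compares 20, 7, 1 and picks Low; Labs Inc. would get 1.
- R1: Novax compares 7, 10, 2 and picks Med; Labs Inc. would get 12.
- R2: Novax compares 11, 8, 12 and picks High; Labs Inc. would get 7.
- R3: Novax compares 19, 0, 18 and picks Low; Labs Inc. would get 7.
- R4: Novax compares 13, 5, 19 and picks High; Labs Inc. would get 0.
Maximizing over 1, 12, 7, 7, 0, Labs Inc. chooses R1. Subgame-perfect outcome: (R1, Med) with payoffs (12, 10).
Under simultaneous play:
Labs Inc.'s best replies: Low→R3; Med→R0; High→R1.
Novax's best replies: R0→Low; R1→Med; R2→High; R3→Low; R4→High.
Only (R3, Low) has each player best-responding; Nash payoffs (7, 19).
Novax earns 10 sequentially versus 19 at the Nash outcome: worse off.

worse off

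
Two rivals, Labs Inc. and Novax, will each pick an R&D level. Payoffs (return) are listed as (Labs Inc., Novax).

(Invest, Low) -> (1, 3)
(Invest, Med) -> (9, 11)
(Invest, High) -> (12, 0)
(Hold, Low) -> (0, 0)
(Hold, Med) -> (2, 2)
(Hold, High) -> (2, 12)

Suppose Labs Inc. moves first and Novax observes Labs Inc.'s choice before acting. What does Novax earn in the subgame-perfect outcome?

Backward induction with Labs Inc. moving first.
- Invest → Novax plays Med (best of 3, 11, 0); Labs Inc. gets 9.
- Hold → Novax plays High (best of 0, 2, 12); Labs Inc. gets 2.
Labs Inc.'s induced payoffs are 9, 2, so Labs Inc. commits to Invest. Subgame-perfect outcome: (Invest, Med) with payoffs (9, 11).

11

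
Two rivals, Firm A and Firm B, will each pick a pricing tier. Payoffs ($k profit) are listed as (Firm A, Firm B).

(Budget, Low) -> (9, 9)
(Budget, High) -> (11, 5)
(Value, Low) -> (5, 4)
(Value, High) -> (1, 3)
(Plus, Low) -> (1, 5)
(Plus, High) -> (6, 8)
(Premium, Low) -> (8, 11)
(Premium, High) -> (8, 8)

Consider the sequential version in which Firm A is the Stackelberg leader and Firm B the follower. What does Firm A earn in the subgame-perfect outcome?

9

Solve by backward induction (Firm A leads).
- Budget: Firm B compares 9, 5 and picks Low; Firm A would get 9.
- Value: Firm B compares 4, 3 and picks Low; Firm A would get 5.
- Plus: Firm B compares 5, 8 and picks High; Firm A would get 6.
- Premium: Firm B compares 11, 8 and picks Low; Firm A would get 8.
Firm A's induced payoffs are 9, 5, 6, 8, so Firm A commits to Budget. Subgame-perfect outcome: (Budget, Low) with payoffs (9, 9).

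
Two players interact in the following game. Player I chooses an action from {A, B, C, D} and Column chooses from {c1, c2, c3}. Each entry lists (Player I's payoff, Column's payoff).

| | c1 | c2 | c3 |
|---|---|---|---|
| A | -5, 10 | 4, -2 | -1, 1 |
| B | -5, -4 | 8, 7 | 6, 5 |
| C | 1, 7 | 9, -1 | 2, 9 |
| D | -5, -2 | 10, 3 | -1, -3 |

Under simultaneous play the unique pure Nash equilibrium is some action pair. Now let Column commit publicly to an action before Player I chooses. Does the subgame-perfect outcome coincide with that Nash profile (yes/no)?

no

Work backward from Player I's decision.
- c1: BR = C, leader payoff 7.
- c2: BR = D, leader payoff 3.
- c3: BR = B, leader payoff 5.
Among 7, 3, 5, the best is 7 at c1. Subgame-perfect outcome: (C, c1) with payoffs (1, 7).
For the simultaneous game, intersect best replies.
Player I's best replies: c1→C; c2→D; c3→B.
Column's best replies: A→c1; B→c2; C→c3; D→c2.
Only (D, c2) has each player best-responding; Nash payoffs (10, 3).
Sequential outcome (C, c1) differs from the Nash profile (D, c2).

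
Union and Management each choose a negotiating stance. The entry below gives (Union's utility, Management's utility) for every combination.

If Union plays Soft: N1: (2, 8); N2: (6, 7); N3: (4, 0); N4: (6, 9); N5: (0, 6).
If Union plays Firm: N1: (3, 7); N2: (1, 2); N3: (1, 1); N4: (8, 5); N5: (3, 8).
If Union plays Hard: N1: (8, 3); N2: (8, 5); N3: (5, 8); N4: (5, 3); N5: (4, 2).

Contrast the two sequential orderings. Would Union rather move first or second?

If Union leads: Management's best replies are Soft→N4, Firm→N5, Hard→N3; Union's induced payoffs 6, 3, 5; outcome (Soft, N4), payoffs (6, 9).
If Management leads: Union's best replies are N1→Hard, N2→Hard, N3→Hard, N4→Firm, N5→Hard; Management's induced payoffs 3, 5, 8, 5, 2; outcome (Hard, N3), payoffs (5, 8).
Union gets 6 moving first and 5 moving second, so Union prefers to move first.

first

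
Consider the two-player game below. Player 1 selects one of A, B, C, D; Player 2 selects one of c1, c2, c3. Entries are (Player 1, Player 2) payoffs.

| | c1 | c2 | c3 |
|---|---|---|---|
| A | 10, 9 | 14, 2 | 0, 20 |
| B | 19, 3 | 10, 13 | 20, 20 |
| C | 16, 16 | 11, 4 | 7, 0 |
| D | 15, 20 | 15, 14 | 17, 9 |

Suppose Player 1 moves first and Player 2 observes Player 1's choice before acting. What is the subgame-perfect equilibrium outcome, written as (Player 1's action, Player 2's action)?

Solve by backward induction (Player 1 leads).
- A: Player 2 compares 9, 2, 20 and picks c3; Player 1 would get 0.
- B: Player 2 compares 3, 13, 20 and picks c3; Player 1 would get 20.
- C: Player 2 compares 16, 4, 0 and picks c1; Player 1 would get 16.
- D: Player 2 compares 20, 14, 9 and picks c1; Player 1 would get 15.
Player 1's induced payoffs are 0, 20, 16, 15, so Player 1 commits to B. Subgame-perfect outcome: (B, c3) with payoffs (20, 20).

(B, c3)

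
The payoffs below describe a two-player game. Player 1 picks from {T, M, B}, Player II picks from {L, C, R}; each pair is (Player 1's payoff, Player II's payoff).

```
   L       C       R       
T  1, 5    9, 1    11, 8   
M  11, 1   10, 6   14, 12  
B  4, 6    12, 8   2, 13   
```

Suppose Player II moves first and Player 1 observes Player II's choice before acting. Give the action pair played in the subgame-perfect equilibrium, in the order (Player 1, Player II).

Work backward from Player 1's decision.
- L → Player 1 plays M (best of 1, 11, 4); Player II gets 1.
- C → Player 1 plays B (best of 9, 10, 12); Player II gets 8.
- R → Player 1 plays M (best of 11, 14, 2); Player II gets 12.
Maximizing over 1, 8, 12, Player II chooses R. Subgame-perfect outcome: (M, R) with payoffs (14, 12).

(M, R)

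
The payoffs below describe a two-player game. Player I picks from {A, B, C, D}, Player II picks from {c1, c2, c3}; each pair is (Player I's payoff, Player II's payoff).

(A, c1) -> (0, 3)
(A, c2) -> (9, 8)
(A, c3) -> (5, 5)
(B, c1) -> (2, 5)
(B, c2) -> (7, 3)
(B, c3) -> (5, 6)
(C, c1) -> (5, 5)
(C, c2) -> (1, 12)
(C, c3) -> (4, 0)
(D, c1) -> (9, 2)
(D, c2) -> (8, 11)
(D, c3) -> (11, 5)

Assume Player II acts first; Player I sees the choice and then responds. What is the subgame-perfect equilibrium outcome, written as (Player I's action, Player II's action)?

Backward induction with Player II moving first.
- c1: Player I compares 0, 2, 5, 9 and picks D; Player II would get 2.
- c2: Player I compares 9, 7, 1, 8 and picks A; Player II would get 8.
- c3: Player I compares 5, 5, 4, 11 and picks D; Player II would get 5.
Among 2, 8, 5, the best is 8 at c2. Subgame-perfect outcome: (A, c2) with payoffs (9, 8).

(A, c2)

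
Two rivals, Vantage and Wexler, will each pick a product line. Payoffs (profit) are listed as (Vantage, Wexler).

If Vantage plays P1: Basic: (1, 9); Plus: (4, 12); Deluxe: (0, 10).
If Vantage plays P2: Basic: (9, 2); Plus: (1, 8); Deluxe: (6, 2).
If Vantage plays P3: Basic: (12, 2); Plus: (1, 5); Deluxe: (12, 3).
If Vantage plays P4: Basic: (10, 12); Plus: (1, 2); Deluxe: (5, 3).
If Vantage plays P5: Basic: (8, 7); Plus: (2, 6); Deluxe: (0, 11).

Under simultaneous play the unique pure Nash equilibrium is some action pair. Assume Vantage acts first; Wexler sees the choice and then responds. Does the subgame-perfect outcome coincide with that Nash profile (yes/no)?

no

Wexler best-responds to each possible Vantage move:
- P1: Wexler compares 9, 12, 10 and picks Plus; Vantage would get 4.
- P2: Wexler compares 2, 8, 2 and picks Plus; Vantage would get 1.
- P3: Wexler compares 2, 5, 3 and picks Plus; Vantage would get 1.
- P4: Wexler compares 12, 2, 3 and picks Basic; Vantage would get 10.
- P5: Wexler compares 7, 6, 11 and picks Deluxe; Vantage would get 0.
Among 4, 1, 1, 10, 0, the best is 10 at P4. Subgame-perfect outcome: (P4, Basic) with payoffs (10, 12).
For the simultaneous game, intersect best replies.
Vantage's best replies: Basic→P3; Plus→P1; Deluxe→P3.
Wexler's best replies: P1→Plus; P2→Plus; P3→Plus; P4→Basic; P5→Deluxe.
Only (P1, Plus) has each player best-responding; Nash payoffs (4, 12).
Sequential outcome (P4, Basic) differs from the Nash profile (P1, Plus).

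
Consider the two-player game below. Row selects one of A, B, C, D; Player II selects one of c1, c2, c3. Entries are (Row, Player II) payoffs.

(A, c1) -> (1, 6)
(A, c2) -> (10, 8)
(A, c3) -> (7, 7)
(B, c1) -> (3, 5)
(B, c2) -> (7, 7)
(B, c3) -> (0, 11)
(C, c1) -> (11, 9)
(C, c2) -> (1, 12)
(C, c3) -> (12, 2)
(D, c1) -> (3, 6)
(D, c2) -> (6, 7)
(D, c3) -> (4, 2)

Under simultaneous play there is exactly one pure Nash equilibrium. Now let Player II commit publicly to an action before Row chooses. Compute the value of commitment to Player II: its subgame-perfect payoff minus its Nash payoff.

1

Solve by backward induction (Player II leads).
- c1: BR = C, leader payoff 9.
- c2: BR = A, leader payoff 8.
- c3: BR = C, leader payoff 2.
Maximizing over 9, 8, 2, Player II chooses c1. Subgame-perfect outcome: (C, c1) with payoffs (11, 9).
For the simultaneous game, intersect best replies.
Row's best replies: c1→C; c2→A; c3→C.
Player II's best replies: A→c2; B→c3; C→c2; D→c2.
Only (A, c2) has each player best-responding; Nash payoffs (10, 8).
Player II's commitment gain: 9 − 8 = 1.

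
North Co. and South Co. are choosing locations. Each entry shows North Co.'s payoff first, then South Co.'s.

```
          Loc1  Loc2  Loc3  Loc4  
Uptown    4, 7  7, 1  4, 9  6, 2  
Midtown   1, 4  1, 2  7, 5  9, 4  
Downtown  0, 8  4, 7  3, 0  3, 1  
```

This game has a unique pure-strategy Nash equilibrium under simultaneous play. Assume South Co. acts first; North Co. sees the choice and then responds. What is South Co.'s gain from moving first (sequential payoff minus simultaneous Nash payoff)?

Solve by backward induction (South Co. leads).
- Loc1 → North Co. plays Uptown (best of 4, 1, 0); South Co. gets 7.
- Loc2 → North Co. plays Uptown (best of 7, 1, 4); South Co. gets 1.
- Loc3 → North Co. plays Midtown (best of 4, 7, 3); South Co. gets 5.
- Loc4 → North Co. plays Midtown (best of 6, 9, 3); South Co. gets 4.
Maximizing over 7, 1, 5, 4, South Co. chooses Loc1. Subgame-perfect outcome: (Uptown, Loc1) with payoffs (4, 7).
For the simultaneous game, intersect best replies.
North Co.'s best replies: Loc1→Uptown; Loc2→Uptown; Loc3→Midtown; Loc4→Midtown.
South Co.'s best replies: Uptown→Loc3; Midtown→Loc3; Downtown→Loc1.
The unique mutual best reply is (Midtown, Loc3), giving (7, 5).
South Co.'s commitment gain: 7 − 5 = 2.

2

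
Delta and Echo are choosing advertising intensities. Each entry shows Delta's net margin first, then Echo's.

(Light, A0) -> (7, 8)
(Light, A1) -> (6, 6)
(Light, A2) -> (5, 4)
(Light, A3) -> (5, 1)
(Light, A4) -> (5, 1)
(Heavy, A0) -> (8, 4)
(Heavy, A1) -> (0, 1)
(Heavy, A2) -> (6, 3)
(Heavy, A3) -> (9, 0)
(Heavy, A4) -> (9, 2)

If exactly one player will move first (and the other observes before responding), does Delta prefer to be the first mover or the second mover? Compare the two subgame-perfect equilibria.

first

If Delta leads: Echo's best replies are Light→A0, Heavy→A0; Delta's induced payoffs 7, 8; outcome (Heavy, A0), payoffs (8, 4).
If Echo leads: Delta's best replies are A0→Heavy, A1→Light, A2→Heavy, A3→Heavy, A4→Heavy; Echo's induced payoffs 4, 6, 3, 0, 2; outcome (Light, A1), payoffs (6, 6).
Delta gets 8 moving first and 6 moving second, so Delta prefers to move first.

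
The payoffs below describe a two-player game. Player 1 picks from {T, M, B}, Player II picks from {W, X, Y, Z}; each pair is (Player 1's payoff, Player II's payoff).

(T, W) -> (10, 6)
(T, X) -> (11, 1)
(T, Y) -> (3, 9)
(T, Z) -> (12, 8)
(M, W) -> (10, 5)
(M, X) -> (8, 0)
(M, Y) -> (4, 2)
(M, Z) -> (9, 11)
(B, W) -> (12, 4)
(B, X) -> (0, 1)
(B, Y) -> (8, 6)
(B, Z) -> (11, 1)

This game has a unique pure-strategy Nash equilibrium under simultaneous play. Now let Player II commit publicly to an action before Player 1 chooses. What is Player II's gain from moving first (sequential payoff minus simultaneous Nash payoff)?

2

Solve by backward induction (Player II leads).
- W → Player 1 plays B (best of 10, 10, 12); Player II gets 4.
- X → Player 1 plays T (best of 11, 8, 0); Player II gets 1.
- Y → Player 1 plays B (best of 3, 4, 8); Player II gets 6.
- Z → Player 1 plays T (best of 12, 9, 11); Player II gets 8.
Among 4, 1, 6, 8, the best is 8 at Z. Subgame-perfect outcome: (T, Z) with payoffs (12, 8).
For the simultaneous game, intersect best replies.
Player 1's best replies: W→B; X→T; Y→B; Z→T.
Player II's best replies: T→Y; M→Z; B→Y.
The unique mutual best reply is (B, Y), giving (8, 6).
Player II's commitment gain: 8 − 6 = 2.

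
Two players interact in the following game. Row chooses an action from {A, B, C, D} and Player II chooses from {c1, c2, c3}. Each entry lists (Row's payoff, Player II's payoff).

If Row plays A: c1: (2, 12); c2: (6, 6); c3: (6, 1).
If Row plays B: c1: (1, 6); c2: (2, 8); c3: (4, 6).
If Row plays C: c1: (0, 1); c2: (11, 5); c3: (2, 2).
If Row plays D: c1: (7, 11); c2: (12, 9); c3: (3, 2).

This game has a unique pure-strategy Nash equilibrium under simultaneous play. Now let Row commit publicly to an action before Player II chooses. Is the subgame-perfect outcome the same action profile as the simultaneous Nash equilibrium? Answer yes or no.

Player II best-responds to each possible Row move:
- A: Player II compares 12, 6, 1 and picks c1; Row would get 2.
- B: Player II compares 6, 8, 6 and picks c2; Row would get 2.
- C: Player II compares 1, 5, 2 and picks c2; Row would get 11.
- D: Player II compares 11, 9, 2 and picks c1; Row would get 7.
Maximizing over 2, 2, 11, 7, Row chooses C. Subgame-perfect outcome: (C, c2) with payoffs (11, 5).
For the simultaneous game, intersect best replies.
Row's best replies: c1→D; c2→D; c3→A.
Player II's best replies: A→c1; B→c2; C→c2; D→c1.
Only (D, c1) has each player best-responding; Nash payoffs (7, 11).
Sequential outcome (C, c2) differs from the Nash profile (D, c1).

no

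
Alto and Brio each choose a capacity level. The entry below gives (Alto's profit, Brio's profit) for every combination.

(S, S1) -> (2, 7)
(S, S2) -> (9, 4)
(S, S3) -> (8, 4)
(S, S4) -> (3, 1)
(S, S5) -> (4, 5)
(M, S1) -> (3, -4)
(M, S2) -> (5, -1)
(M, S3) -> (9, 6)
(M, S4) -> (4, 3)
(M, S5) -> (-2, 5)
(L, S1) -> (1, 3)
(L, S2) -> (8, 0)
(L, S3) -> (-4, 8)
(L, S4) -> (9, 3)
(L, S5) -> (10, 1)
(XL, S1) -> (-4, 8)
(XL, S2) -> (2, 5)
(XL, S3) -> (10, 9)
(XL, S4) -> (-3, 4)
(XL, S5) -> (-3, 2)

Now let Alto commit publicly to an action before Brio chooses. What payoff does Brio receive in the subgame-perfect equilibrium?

9

Work backward from Brio's decision.
- S → Brio plays S1 (best of 7, 4, 4, 1, 5); Alto gets 2.
- M → Brio plays S3 (best of -4, -1, 6, 3, 5); Alto gets 9.
- L → Brio plays S3 (best of 3, 0, 8, 3, 1); Alto gets -4.
- XL → Brio plays S3 (best of 8, 5, 9, 4, 2); Alto gets 10.
Maximizing over 2, 9, -4, 10, Alto chooses XL. Subgame-perfect outcome: (XL, S3) with payoffs (10, 9).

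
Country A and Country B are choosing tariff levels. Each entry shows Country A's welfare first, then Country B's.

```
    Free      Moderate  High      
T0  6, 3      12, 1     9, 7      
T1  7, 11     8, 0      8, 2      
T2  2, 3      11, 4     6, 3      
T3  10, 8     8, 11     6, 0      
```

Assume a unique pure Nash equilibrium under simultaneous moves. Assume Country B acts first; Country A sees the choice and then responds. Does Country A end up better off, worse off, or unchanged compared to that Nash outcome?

Backward induction with Country B moving first.
- Free → Country A plays T3 (best of 6, 7, 2, 10); Country B gets 8.
- Moderate → Country A plays T0 (best of 12, 8, 11, 8); Country B gets 1.
- High → Country A plays T0 (best of 9, 8, 6, 6); Country B gets 7.
Among 8, 1, 7, the best is 8 at Free. Subgame-perfect outcome: (T3, Free) with payoffs (10, 8).
Now find the simultaneous Nash equilibrium.
Country A's best replies: Free→T3; Moderate→T0; High→T0.
Country B's best replies: T0→High; T1→Free; T2→Moderate; T3→Moderate.
The unique mutual best reply is (T0, High), giving (9, 7).
Country A earns 10 sequentially versus 9 at the Nash outcome: better off.

better off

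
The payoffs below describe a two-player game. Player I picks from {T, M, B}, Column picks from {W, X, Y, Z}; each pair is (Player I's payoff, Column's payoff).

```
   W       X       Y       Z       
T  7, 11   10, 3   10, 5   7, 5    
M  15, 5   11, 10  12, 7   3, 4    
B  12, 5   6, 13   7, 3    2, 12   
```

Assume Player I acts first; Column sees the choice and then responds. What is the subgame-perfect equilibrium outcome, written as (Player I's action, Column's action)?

(M, X)

Column best-responds to each possible Player I move:
- T: Column compares 11, 3, 5, 5 and picks W; Player I would get 7.
- M: Column compares 5, 10, 7, 4 and picks X; Player I would get 11.
- B: Column compares 5, 13, 3, 12 and picks X; Player I would get 6.
Among 7, 11, 6, the best is 11 at M. Subgame-perfect outcome: (M, X) with payoffs (11, 10).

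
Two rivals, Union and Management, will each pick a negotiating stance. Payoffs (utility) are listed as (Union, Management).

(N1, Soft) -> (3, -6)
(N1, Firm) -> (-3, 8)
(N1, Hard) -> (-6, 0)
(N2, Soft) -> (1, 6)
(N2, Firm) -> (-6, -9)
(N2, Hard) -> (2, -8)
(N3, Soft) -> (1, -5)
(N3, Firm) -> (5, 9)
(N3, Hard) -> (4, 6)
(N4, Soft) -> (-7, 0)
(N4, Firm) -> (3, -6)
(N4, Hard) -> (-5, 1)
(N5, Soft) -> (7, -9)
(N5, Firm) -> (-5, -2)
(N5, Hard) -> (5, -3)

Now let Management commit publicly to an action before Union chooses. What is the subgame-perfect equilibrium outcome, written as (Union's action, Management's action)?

Solve by backward induction (Management leads).
- Soft: Union compares 3, 1, 1, -7, 7 and picks N5; Management would get -9.
- Firm: Union compares -3, -6, 5, 3, -5 and picks N3; Management would get 9.
- Hard: Union compares -6, 2, 4, -5, 5 and picks N5; Management would get -3.
Maximizing over -9, 9, -3, Management chooses Firm. Subgame-perfect outcome: (N3, Firm) with payoffs (5, 9).

(N3, Firm)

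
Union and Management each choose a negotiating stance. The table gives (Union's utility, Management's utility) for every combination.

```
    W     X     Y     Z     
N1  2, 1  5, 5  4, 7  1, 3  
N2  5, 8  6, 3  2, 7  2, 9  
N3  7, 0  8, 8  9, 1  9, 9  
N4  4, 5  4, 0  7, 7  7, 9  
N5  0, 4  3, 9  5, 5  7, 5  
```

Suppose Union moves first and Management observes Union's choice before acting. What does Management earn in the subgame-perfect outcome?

Backward induction with Union moving first.
- N1: BR = Y, leader payoff 4.
- N2: BR = Z, leader payoff 2.
- N3: BR = Z, leader payoff 9.
- N4: BR = Z, leader payoff 7.
- N5: BR = X, leader payoff 3.
Union's induced payoffs are 4, 2, 9, 7, 3, so Union commits to N3. Subgame-perfect outcome: (N3, Z) with payoffs (9, 9).

9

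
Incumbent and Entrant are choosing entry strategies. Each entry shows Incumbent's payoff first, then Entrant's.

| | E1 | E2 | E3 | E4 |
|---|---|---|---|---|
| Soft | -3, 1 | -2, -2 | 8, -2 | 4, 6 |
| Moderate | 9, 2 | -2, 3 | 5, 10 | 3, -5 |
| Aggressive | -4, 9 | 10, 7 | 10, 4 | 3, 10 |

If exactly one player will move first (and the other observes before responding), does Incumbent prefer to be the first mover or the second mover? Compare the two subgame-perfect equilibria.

If Incumbent leads: Entrant's best replies are Soft→E4, Moderate→E3, Aggressive→E4; Incumbent's induced payoffs 4, 5, 3; outcome (Moderate, E3), payoffs (5, 10).
If Entrant leads: Incumbent's best replies are E1→Moderate, E2→Aggressive, E3→Aggressive, E4→Soft; Entrant's induced payoffs 2, 7, 4, 6; outcome (Aggressive, E2), payoffs (10, 7).
Incumbent gets 5 moving first and 10 moving second, so Incumbent prefers to move second.

second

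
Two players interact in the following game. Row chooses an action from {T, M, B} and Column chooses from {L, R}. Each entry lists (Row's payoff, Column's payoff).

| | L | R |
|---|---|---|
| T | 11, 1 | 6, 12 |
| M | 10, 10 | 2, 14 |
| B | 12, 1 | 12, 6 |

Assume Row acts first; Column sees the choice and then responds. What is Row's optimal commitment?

B

Column best-responds to each possible Row move:
- T: BR = R, leader payoff 6.
- M: BR = R, leader payoff 2.
- B: BR = R, leader payoff 12.
Maximizing over 6, 2, 12, Row chooses B. Subgame-perfect outcome: (B, R) with payoffs (12, 6).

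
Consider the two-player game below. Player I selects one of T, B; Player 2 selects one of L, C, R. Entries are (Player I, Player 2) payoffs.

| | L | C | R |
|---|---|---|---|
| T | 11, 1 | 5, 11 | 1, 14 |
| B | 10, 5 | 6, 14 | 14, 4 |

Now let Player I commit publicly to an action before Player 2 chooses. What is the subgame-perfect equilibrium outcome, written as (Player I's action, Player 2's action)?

Solve by backward induction (Player I leads).
- T → Player 2 plays R (best of 1, 11, 14); Player I gets 1.
- B → Player 2 plays C (best of 5, 14, 4); Player I gets 6.
Player I's induced payoffs are 1, 6, so Player I commits to B. Subgame-perfect outcome: (B, C) with payoffs (6, 14).

(B, C)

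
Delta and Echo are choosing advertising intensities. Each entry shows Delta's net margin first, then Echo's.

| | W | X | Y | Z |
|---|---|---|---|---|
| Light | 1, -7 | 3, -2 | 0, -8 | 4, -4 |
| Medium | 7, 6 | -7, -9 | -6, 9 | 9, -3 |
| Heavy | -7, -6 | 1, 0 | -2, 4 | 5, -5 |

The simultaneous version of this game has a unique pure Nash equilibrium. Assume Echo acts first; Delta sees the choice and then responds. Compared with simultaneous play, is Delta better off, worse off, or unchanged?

Backward induction with Echo moving first.
- W → Delta plays Medium (best of 1, 7, -7); Echo gets 6.
- X → Delta plays Light (best of 3, -7, 1); Echo gets -2.
- Y → Delta plays Light (best of 0, -6, -2); Echo gets -8.
- Z → Delta plays Medium (best of 4, 9, 5); Echo gets -3.
Maximizing over 6, -2, -8, -3, Echo chooses W. Subgame-perfect outcome: (Medium, W) with payoffs (7, 6).
Now find the simultaneous Nash equilibrium.
Delta's best replies: W→Medium; X→Light; Y→Light; Z→Medium.
Echo's best replies: Light→X; Medium→Y; Heavy→Y.
Only (Light, X) has each player best-responding; Nash payoffs (3, -2).
Delta earns 7 sequentially versus 3 at the Nash outcome: better off.

better off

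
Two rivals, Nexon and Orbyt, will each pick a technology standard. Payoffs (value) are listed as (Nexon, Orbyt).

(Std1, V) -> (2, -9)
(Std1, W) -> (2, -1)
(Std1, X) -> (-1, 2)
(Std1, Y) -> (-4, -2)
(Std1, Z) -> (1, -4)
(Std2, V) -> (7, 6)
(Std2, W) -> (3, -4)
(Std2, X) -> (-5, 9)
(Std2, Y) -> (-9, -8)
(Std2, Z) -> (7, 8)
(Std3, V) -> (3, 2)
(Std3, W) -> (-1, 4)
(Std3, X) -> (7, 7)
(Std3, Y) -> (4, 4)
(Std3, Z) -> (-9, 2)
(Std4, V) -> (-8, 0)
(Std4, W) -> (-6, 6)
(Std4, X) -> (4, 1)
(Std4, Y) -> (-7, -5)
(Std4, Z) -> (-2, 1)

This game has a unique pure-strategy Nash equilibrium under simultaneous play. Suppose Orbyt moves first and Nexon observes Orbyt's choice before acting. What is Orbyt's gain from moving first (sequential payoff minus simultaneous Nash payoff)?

1

Solve by backward induction (Orbyt leads).
- V → Nexon plays Std2 (best of 2, 7, 3, -8); Orbyt gets 6.
- W → Nexon plays Std2 (best of 2, 3, -1, -6); Orbyt gets -4.
- X → Nexon plays Std3 (best of -1, -5, 7, 4); Orbyt gets 7.
- Y → Nexon plays Std3 (best of -4, -9, 4, -7); Orbyt gets 4.
- Z → Nexon plays Std2 (best of 1, 7, -9, -2); Orbyt gets 8.
Orbyt's induced payoffs are 6, -4, 7, 4, 8, so Orbyt commits to Z. Subgame-perfect outcome: (Std2, Z) with payoffs (7, 8).
Now find the simultaneous Nash equilibrium.
Nexon's best replies: V→Std2; W→Std2; X→Std3; Y→Std3; Z→Std2.
Orbyt's best replies: Std1→X; Std2→X; Std3→X; Std4→W.
Only (Std3, X) has each player best-responding; Nash payoffs (7, 7).
Orbyt's commitment gain: 8 − 7 = 1.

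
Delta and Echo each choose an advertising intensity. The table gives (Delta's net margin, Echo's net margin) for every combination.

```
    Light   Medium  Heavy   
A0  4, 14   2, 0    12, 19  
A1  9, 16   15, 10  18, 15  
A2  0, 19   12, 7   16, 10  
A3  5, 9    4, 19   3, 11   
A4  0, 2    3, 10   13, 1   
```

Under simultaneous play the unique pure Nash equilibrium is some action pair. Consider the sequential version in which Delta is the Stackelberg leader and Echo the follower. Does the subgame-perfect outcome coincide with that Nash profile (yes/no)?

Echo best-responds to each possible Delta move:
- A0: Echo compares 14, 0, 19 and picks Heavy; Delta would get 12.
- A1: Echo compares 16, 10, 15 and picks Light; Delta would get 9.
- A2: Echo compares 19, 7, 10 and picks Light; Delta would get 0.
- A3: Echo compares 9, 19, 11 and picks Medium; Delta would get 4.
- A4: Echo compares 2, 10, 1 and picks Medium; Delta would get 3.
Among 12, 9, 0, 4, 3, the best is 12 at A0. Subgame-perfect outcome: (A0, Heavy) with payoffs (12, 19).
For the simultaneous game, intersect best replies.
Delta's best replies: Light→A1; Medium→A1; Heavy→A1.
Echo's best replies: A0→Heavy; A1→Light; A2→Light; A3→Medium; A4→Medium.
The unique mutual best reply is (A1, Light), giving (9, 16).
Sequential outcome (A0, Heavy) differs from the Nash profile (A1, Light).

no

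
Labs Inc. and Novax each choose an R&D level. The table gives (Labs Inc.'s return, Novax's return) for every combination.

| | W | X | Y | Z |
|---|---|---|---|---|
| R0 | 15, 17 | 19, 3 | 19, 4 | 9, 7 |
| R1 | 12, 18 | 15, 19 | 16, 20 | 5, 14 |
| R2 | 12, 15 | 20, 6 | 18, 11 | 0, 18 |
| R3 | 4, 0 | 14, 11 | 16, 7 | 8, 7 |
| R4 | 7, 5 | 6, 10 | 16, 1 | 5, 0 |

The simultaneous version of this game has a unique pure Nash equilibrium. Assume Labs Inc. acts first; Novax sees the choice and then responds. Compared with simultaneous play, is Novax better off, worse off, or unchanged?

Work backward from Novax's decision.
- R0: Novax compares 17, 3, 4, 7 and picks W; Labs Inc. would get 15.
- R1: Novax compares 18, 19, 20, 14 and picks Y; Labs Inc. would get 16.
- R2: Novax compares 15, 6, 11, 18 and picks Z; Labs Inc. would get 0.
- R3: Novax compares 0, 11, 7, 7 and picks X; Labs Inc. would get 14.
- R4: Novax compares 5, 10, 1, 0 and picks X; Labs Inc. would get 6.
Among 15, 16, 0, 14, 6, the best is 16 at R1. Subgame-perfect outcome: (R1, Y) with payoffs (16, 20).
Under simultaneous play:
Labs Inc.'s best replies: W→R0; X→R2; Y→R0; Z→R0.
Novax's best replies: R0→W; R1→Y; R2→Z; R3→X; R4→X.
The unique mutual best reply is (R0, W), giving (15, 17).
Novax earns 20 sequentially versus 17 at the Nash outcome: better off.

better off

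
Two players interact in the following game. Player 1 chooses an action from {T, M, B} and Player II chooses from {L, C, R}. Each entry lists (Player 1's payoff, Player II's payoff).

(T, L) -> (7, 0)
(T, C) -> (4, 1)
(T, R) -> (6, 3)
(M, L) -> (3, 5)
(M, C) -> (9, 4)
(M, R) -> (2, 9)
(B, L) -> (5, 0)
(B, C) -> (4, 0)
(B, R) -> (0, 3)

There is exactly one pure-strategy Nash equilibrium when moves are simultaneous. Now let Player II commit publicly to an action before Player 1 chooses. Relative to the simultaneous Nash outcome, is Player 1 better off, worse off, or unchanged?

better off

Work backward from Player 1's decision.
- L: Player 1 compares 7, 3, 5 and picks T; Player II would get 0.
- C: Player 1 compares 4, 9, 4 and picks M; Player II would get 4.
- R: Player 1 compares 6, 2, 0 and picks T; Player II would get 3.
Among 0, 4, 3, the best is 4 at C. Subgame-perfect outcome: (M, C) with payoffs (9, 4).
Now find the simultaneous Nash equilibrium.
Player 1's best replies: L→T; C→M; R→T.
Player II's best replies: T→R; M→R; B→R.
Only (T, R) has each player best-responding; Nash payoffs (6, 3).
Player 1 earns 9 sequentially versus 6 at the Nash outcome: better off.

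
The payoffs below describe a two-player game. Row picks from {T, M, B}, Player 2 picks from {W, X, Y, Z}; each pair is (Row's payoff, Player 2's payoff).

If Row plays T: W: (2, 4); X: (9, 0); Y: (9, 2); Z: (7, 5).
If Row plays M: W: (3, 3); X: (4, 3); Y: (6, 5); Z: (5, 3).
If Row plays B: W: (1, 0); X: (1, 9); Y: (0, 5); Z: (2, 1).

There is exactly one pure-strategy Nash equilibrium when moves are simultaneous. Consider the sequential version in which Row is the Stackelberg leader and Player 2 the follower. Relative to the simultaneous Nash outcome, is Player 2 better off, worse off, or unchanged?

Player 2 best-responds to each possible Row move:
- T → Player 2 plays Z (best of 4, 0, 2, 5); Row gets 7.
- M → Player 2 plays Y (best of 3, 3, 5, 3); Row gets 6.
- B → Player 2 plays X (best of 0, 9, 5, 1); Row gets 1.
Among 7, 6, 1, the best is 7 at T. Subgame-perfect outcome: (T, Z) with payoffs (7, 5).
Now find the simultaneous Nash equilibrium.
Row's best replies: W→M; X→T; Y→T; Z→T.
Player 2's best replies: T→Z; M→Y; B→X.
Only (T, Z) has each player best-responding; Nash payoffs (7, 5).
Player 2 earns 5 sequentially versus 5 at the Nash outcome: unchanged.

unchanged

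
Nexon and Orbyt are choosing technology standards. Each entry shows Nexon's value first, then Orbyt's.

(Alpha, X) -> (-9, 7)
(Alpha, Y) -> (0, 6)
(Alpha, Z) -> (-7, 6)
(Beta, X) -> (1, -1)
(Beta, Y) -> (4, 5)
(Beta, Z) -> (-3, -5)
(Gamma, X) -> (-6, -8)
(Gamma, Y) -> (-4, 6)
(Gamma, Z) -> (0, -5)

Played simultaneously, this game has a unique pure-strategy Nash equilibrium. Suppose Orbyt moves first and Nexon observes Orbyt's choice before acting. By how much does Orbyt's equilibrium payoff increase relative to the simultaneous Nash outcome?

0

Nexon best-responds to each possible Orbyt move:
- X: BR = Beta, leader payoff -1.
- Y: BR = Beta, leader payoff 5.
- Z: BR = Gamma, leader payoff -5.
Orbyt's induced payoffs are -1, 5, -5, so Orbyt commits to Y. Subgame-perfect outcome: (Beta, Y) with payoffs (4, 5).
Now find the simultaneous Nash equilibrium.
Nexon's best replies: X→Beta; Y→Beta; Z→Gamma.
Orbyt's best replies: Alpha→X; Beta→Y; Gamma→Y.
Only (Beta, Y) has each player best-responding; Nash payoffs (4, 5).
Orbyt's commitment gain: 5 − 5 = 0.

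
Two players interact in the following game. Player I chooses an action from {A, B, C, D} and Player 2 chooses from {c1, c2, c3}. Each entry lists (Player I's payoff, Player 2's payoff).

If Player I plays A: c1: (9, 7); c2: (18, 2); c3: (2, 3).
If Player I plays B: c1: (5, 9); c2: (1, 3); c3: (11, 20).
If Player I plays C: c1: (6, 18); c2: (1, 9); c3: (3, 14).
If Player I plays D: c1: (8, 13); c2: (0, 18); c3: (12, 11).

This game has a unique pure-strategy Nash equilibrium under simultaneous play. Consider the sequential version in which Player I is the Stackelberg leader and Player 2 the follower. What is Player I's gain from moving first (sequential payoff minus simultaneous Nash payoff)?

2

Work backward from Player 2's decision.
- A: BR = c1, leader payoff 9.
- B: BR = c3, leader payoff 11.
- C: BR = c1, leader payoff 6.
- D: BR = c2, leader payoff 0.
Player I's induced payoffs are 9, 11, 6, 0, so Player I commits to B. Subgame-perfect outcome: (B, c3) with payoffs (11, 20).
Now find the simultaneous Nash equilibrium.
Player I's best replies: c1→A; c2→A; c3→D.
Player 2's best replies: A→c1; B→c3; C→c1; D→c2.
The unique mutual best reply is (A, c1), giving (9, 7).
Player I's commitment gain: 11 − 9 = 2.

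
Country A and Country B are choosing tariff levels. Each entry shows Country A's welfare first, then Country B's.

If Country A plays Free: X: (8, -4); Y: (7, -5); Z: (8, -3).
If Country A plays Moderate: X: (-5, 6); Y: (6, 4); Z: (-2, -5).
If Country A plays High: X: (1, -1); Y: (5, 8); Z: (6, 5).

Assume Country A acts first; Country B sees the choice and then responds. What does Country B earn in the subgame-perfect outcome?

-3

Work backward from Country B's decision.
- Free: Country B compares -4, -5, -3 and picks Z; Country A would get 8.
- Moderate: Country B compares 6, 4, -5 and picks X; Country A would get -5.
- High: Country B compares -1, 8, 5 and picks Y; Country A would get 5.
Among 8, -5, 5, the best is 8 at Free. Subgame-perfect outcome: (Free, Z) with payoffs (8, -3).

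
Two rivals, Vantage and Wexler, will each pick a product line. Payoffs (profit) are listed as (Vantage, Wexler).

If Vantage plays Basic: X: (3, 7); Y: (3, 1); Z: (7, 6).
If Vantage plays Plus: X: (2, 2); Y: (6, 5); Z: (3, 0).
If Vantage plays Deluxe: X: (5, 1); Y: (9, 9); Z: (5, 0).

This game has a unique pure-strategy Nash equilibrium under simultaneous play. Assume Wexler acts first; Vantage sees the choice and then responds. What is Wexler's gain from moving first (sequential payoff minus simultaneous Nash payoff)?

Vantage best-responds to each possible Wexler move:
- X → Vantage plays Deluxe (best of 3, 2, 5); Wexler gets 1.
- Y → Vantage plays Deluxe (best of 3, 6, 9); Wexler gets 9.
- Z → Vantage plays Basic (best of 7, 3, 5); Wexler gets 6.
Wexler's induced payoffs are 1, 9, 6, so Wexler commits to Y. Subgame-perfect outcome: (Deluxe, Y) with payoffs (9, 9).
For the simultaneous game, intersect best replies.
Vantage's best replies: X→Deluxe; Y→Deluxe; Z→Basic.
Wexler's best replies: Basic→X; Plus→Y; Deluxe→Y.
The unique mutual best reply is (Deluxe, Y), giving (9, 9).
Wexler's commitment gain: 9 − 9 = 0.

0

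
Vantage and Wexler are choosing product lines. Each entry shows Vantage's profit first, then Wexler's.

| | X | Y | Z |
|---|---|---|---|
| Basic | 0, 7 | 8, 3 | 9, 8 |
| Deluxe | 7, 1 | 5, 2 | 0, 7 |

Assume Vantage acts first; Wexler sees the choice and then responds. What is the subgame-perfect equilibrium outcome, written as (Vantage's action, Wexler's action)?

(Basic, Z)

Work backward from Wexler's decision.
- Basic → Wexler plays Z (best of 7, 3, 8); Vantage gets 9.
- Deluxe → Wexler plays Z (best of 1, 2, 7); Vantage gets 0.
Among 9, 0, the best is 9 at Basic. Subgame-perfect outcome: (Basic, Z) with payoffs (9, 8).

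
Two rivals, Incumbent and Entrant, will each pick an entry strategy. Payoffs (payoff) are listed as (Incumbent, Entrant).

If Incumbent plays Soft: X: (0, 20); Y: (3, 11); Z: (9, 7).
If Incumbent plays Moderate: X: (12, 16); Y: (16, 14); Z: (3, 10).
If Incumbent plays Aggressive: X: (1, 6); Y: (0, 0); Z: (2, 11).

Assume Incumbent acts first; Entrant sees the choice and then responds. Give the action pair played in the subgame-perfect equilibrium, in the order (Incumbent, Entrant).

Backward induction with Incumbent moving first.
- Soft: Entrant compares 20, 11, 7 and picks X; Incumbent would get 0.
- Moderate: Entrant compares 16, 14, 10 and picks X; Incumbent would get 12.
- Aggressive: Entrant compares 6, 0, 11 and picks Z; Incumbent would get 2.
Among 0, 12, 2, the best is 12 at Moderate. Subgame-perfect outcome: (Moderate, X) with payoffs (12, 16).

(Moderate, X)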